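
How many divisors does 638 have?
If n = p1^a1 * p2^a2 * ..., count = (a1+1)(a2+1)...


638 = 2^1 × 11^1 × 29^1
d(638) = (1+1) × (1+1) × (1+1) = 8

8 divisors


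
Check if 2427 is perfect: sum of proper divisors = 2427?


Proper divisors of 2427: 1, 3, 809
Sum = 1 + 3 + 809 = 813

No, 2427 is not perfect (813 ≠ 2427)


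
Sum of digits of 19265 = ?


1 + 9 + 2 + 6 + 5 = 23


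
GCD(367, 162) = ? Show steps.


367 = 2 * 162 + 43
162 = 3 * 43 + 33
43 = 1 * 33 + 10
33 = 3 * 10 + 3
10 = 3 * 3 + 1
3 = 3 * 1 + 0
GCD = 1


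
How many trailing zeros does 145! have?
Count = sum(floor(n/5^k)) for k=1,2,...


floor(145/5) = 29
floor(145/25) = 5
floor(145/125) = 1
Total = 35

35 trailing zeros


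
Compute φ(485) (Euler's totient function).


485 = 5 × 97
Prime factors: 5, 97
φ(485) = 485 × (1-1/5) × (1-1/97)
= 485 × 4/5 × 96/97 = 384

φ(485) = 384


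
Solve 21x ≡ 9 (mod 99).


GCD(21, 99) = 3 divides 9
Divide: 7x ≡ 3 (mod 33)
x ≡ 24 (mod 33)


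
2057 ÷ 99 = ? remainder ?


2057 = 99 * 20 + 77
Check: 1980 + 77 = 2057

q = 20, r = 77


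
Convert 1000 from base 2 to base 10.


1000 (base 2) = 8 (decimal)
8 (decimal) = 8 (base 10)


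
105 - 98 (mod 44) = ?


105 - 98 = 7
7 mod 44 = 7


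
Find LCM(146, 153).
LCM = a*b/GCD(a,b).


GCD(146, 153) = 1
LCM = 146*153/1 = 22338/1 = 22338

LCM = 22338


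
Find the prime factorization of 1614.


1614 / 2 = 807
807 / 3 = 269
269 / 269 = 1
1614 = 2 × 3 × 269


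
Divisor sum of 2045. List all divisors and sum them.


Divisors of 2045: 1, 5, 409, 2045
Sum = 1 + 5 + 409 + 2045 = 2460

σ(2045) = 2460


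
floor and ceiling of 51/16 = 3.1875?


51/16 = 3.1875
floor = 3
ceil = 4

floor = 3, ceil = 4


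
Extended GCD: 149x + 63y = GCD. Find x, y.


Tabular extended Euclidean (each row: r = 149*s + 63*t):
r=149, s=1, t=0
r=63, s=0, t=1
q=2: r=23, s=1, t=-2   [149*(1) + 63*(-2) = 23]
q=2: r=17, s=-2, t=5   [149*(-2) + 63*(5) = 17]
q=1: r=6, s=3, t=-7   [149*(3) + 63*(-7) = 6]
q=2: r=5, s=-8, t=19   [149*(-8) + 63*(19) = 5]
q=1: r=1, s=11, t=-26   [149*(11) + 63*(-26) = 1]
q=5: r=0, s=-63, t=149   [149*(-63) + 63*(149) = 0]
GCD = 1; from the row with r=1: x=11, y=-26
Check: 149*(11) + 63*(-26) = 1639 - 1638 = 1

GCD = 1, x = 11, y = -26


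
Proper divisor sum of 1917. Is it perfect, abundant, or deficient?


Proper divisors: 1, 3, 9, 27, 71, 213, 639
Sum = 1 + 3 + 9 + 27 + 71 + 213 + 639 = 963
963 < 1917 → deficient

s(1917) = 963 (deficient)


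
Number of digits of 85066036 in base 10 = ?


85066036 has 8 digits in base 10
floor(log10(85066036)) + 1 = floor(7.9298) + 1 = 8

8 digits (base 10)


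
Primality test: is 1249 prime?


Check divisors up to sqrt(1249) = 35.3412
No divisors found.
1249 is prime.

Yes, 1249 is prime


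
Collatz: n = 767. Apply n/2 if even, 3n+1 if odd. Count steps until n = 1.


767 → 2302 → 1151 → 3454 → 1727 → 5182 → 2591 → 7774 → 3887 → 11662 → 5831 → 17494 → 8747 → 26242 → 13121 → 39364 → 19682 → 9841 → 29524 → 14762 → 7381 → 22144 → 11072 → 5536 → 2768 → 1384 → 692 → 346 → 173 → 520 → 260 → 130 → 65 → 196 → 98 → 49 → 148 → 74 → 37 → 112 → 56 → 28 → 14 → 7 → 22 → 11 → 34 → 17 → 52 → 26 → 13 → 40 → 20 → 10 → 5 → 16 → 8 → 4 → 2 → 1
Total steps = 59

59 steps


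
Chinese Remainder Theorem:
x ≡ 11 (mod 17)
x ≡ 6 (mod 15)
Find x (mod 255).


M = 17*15 = 255
M1 = M/17 = 15, M2 = M/15 = 17
M1^(-1) mod 17 = 8, M2^(-1) mod 15 = 8
x = 11*15*8 + 6*17*8 = 2136
2136 mod 255 = 96
Check: 96 mod 17 = 11 ✓, 96 mod 15 = 6 ✓

x ≡ 96 (mod 255)


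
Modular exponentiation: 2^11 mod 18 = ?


2^1 mod 18 = 2
2^2 mod 18 = 4
2^3 mod 18 = 8
2^4 mod 18 = 16
2^5 mod 18 = 14
2^6 mod 18 = 10
2^7 mod 18 = 2
2^8 mod 18 = 4
2^9 mod 18 = 8
2^10 mod 18 = 16
2^11 mod 18 = 14


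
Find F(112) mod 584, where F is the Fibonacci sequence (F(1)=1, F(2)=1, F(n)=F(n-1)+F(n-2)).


F(k) mod 584 for k=1..112:
1, 1, 2, 3, 5, 8, 13, 21, 34, 55, 89, 144, 233, 377, 26, 403, 429, 248, 93, 341, 434, 191, 41, 232, 273, 505, 194, 115, 309, 424, 149, 573, 138, 127, 265, 392, 73, 465, 538, 419, 373, 208, 581, 205, 202, 407, 25, 432, 457, 305, 178, 483, 77, 560, 53, 29, 82, 111, 193, 304, 497, 217, 130, 347, 477, 240, 133, 373, 506, 295, 217, 512, 145, 73, 218, 291, 509, 216, 141, 357, 498, 271, 185, 456, 57, 513, 570, 499, 485, 400, 301, 117, 418, 535, 369, 320, 105, 425, 530, 371, 317, 104, 421, 525, 362, 303, 81, 384, 465, 265, 146, 411
F(112) mod 584 = 411


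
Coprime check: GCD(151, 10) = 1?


Euclidean algorithm:
151 = 15 * 10 + 1
10 = 10 * 1 + 0
GCD(151, 10) = 1

Yes, coprime (GCD = 1)


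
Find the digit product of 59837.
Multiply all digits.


5 × 9 × 8 × 3 × 7 = 7560


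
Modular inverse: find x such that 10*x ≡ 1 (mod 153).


Use the extended Euclidean algorithm on (153, 10); each row r = 153*s + 10*t:
r=153, s=1, t=0
r=10, s=0, t=1
q=15: r=3, s=1, t=-15   [153*(1) + 10*(-15) = 3]
q=3: r=1, s=-3, t=46   [153*(-3) + 10*(46) = 1]
q=3: r=0, s=10, t=-153   [153*(10) + 10*(-153) = 0]
GCD = 1 with t = 46, so 10*(46) ≡ 1 (mod 153)
Inverse = 46 mod 153 = 46
Check: 10 * 46 = 460 ≡ 1 (mod 153)

10^(-1) ≡ 46 (mod 153)


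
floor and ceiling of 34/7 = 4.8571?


34/7 = 4.8571
floor = 4
ceil = 5

floor = 4, ceil = 5


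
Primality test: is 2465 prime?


2465 / 5 = 493 (exact division)
2465 is NOT prime.

No, 2465 is not prime


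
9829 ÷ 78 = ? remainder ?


9829 = 78 * 126 + 1
Check: 9828 + 1 = 9829

q = 126, r = 1


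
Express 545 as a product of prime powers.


545 / 5 = 109
109 / 109 = 1
545 = 5 × 109


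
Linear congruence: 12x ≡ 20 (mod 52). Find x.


GCD(12, 52) = 4 divides 20
Divide: 3x ≡ 5 (mod 13)
x ≡ 6 (mod 13)


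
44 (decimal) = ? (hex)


44 (base 10) = 44 (decimal)
44 (decimal) = 2C (base 16)


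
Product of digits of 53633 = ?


5 × 3 × 6 × 3 × 3 = 810


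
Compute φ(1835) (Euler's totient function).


1835 = 5 × 367
Prime factors: 5, 367
φ(1835) = 1835 × (1-1/5) × (1-1/367)
= 1835 × 4/5 × 366/367 = 1464

φ(1835) = 1464


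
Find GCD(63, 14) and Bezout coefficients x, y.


Tabular extended Euclidean (each row: r = 63*s + 14*t):
r=63, s=1, t=0
r=14, s=0, t=1
q=4: r=7, s=1, t=-4   [63*(1) + 14*(-4) = 7]
q=2: r=0, s=-2, t=9   [63*(-2) + 14*(9) = 0]
GCD = 7; from the row with r=7: x=1, y=-4
Check: 63*(1) + 14*(-4) = 63 - 56 = 7

GCD = 7, x = 1, y = -4


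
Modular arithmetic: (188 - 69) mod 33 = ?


188 - 69 = 119
119 mod 33 = 20


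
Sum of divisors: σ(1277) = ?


Divisors of 1277: 1, 1277
Sum = 1 + 1277 = 1278

σ(1277) = 1278


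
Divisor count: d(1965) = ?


1965 = 3^1 × 5^1 × 131^1
d(1965) = (1+1) × (1+1) × (1+1) = 8

8 divisors


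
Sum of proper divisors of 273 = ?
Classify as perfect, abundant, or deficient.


Proper divisors: 1, 3, 7, 13, 21, 39, 91
Sum = 1 + 3 + 7 + 13 + 21 + 39 + 91 = 175
175 < 273 → deficient

s(273) = 175 (deficient)


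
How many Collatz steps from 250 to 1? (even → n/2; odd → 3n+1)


250 → 125 → 376 → 188 → 94 → 47 → 142 → 71 → 214 → 107 → 322 → 161 → 484 → 242 → 121 → 364 → 182 → 91 → 274 → 137 → 412 → 206 → 103 → 310 → 155 → 466 → 233 → 700 → 350 → 175 → 526 → 263 → 790 → 395 → 1186 → 593 → 1780 → 890 → 445 → 1336 → 668 → 334 → 167 → 502 → 251 → 754 → 377 → 1132 → 566 → 283 → 850 → 425 → 1276 → 638 → 319 → 958 → 479 → 1438 → 719 → 2158 → 1079 → 3238 → 1619 → 4858 → 2429 → 7288 → 3644 → 1822 → 911 → 2734 → 1367 → 4102 → 2051 → 6154 → 3077 → 9232 → 4616 → 2308 → 1154 → 577 → 1732 → 866 → 433 → 1300 → 650 → 325 → 976 → 488 → 244 → 122 → 61 → 184 → 92 → 46 → 23 → 70 → 35 → 106 → 53 → 160 → 80 → 40 → 20 → 10 → 5 → 16 → 8 → 4 → 2 → 1
Total steps = 109

109 steps


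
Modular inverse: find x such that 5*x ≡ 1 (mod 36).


Use the extended Euclidean algorithm on (36, 5); each row r = 36*s + 5*t:
r=36, s=1, t=0
r=5, s=0, t=1
q=7: r=1, s=1, t=-7   [36*(1) + 5*(-7) = 1]
q=5: r=0, s=-5, t=36   [36*(-5) + 5*(36) = 0]
GCD = 1 with t = -7, so 5*(-7) ≡ 1 (mod 36)
Inverse = -7 mod 36 = 29
Check: 5 * 29 = 145 ≡ 1 (mod 36)

5^(-1) ≡ 29 (mod 36)


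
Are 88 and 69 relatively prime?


Euclidean algorithm:
88 = 1 * 69 + 19
69 = 3 * 19 + 12
19 = 1 * 12 + 7
12 = 1 * 7 + 5
7 = 1 * 5 + 2
5 = 2 * 2 + 1
2 = 2 * 1 + 0
GCD(88, 69) = 1

Yes, coprime (GCD = 1)


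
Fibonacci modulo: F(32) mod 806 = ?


F(k) mod 806 for k=1..32:
1, 1, 2, 3, 5, 8, 13, 21, 34, 55, 89, 144, 233, 377, 610, 181, 791, 166, 151, 317, 468, 785, 447, 426, 67, 493, 560, 247, 1, 248, 249, 497
F(32) mod 806 = 497


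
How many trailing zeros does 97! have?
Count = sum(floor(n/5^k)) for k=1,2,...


floor(97/5) = 19
floor(97/25) = 3
Total = 22

22 trailing zeros


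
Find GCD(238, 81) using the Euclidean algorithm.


238 = 2 * 81 + 76
81 = 1 * 76 + 5
76 = 15 * 5 + 1
5 = 5 * 1 + 0
GCD = 1


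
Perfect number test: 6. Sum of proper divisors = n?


Proper divisors of 6: 1, 2, 3
Sum = 1 + 2 + 3 = 6

Yes, 6 is perfect (6 = 6)


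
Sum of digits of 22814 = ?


2 + 2 + 8 + 1 + 4 = 17


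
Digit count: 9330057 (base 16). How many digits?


9330057 in base 16 = 8E5D89
Number of digits = 6

6 digits (base 16)


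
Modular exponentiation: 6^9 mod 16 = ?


6^1 mod 16 = 6
6^2 mod 16 = 4
6^3 mod 16 = 8
6^4 mod 16 = 0
6^5 mod 16 = 0
6^6 mod 16 = 0
6^7 mod 16 = 0
6^8 mod 16 = 0
6^9 mod 16 = 0


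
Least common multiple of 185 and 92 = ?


GCD(185, 92) = 1
LCM = 185*92/1 = 17020/1 = 17020

LCM = 17020


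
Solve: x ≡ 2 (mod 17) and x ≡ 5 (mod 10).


M = 17*10 = 170
M1 = M/17 = 10, M2 = M/10 = 17
M1^(-1) mod 17 = 12, M2^(-1) mod 10 = 3
x = 2*10*12 + 5*17*3 = 495
495 mod 170 = 155
Check: 155 mod 17 = 2 ✓, 155 mod 10 = 5 ✓

x ≡ 155 (mod 170)


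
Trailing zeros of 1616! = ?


floor(1616/5) = 323
floor(1616/25) = 64
floor(1616/125) = 12
floor(1616/625) = 2
Total = 401

401 trailing zeros


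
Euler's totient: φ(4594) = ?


4594 = 2 × 2297
Prime factors: 2, 2297
φ(4594) = 4594 × (1-1/2) × (1-1/2297)
= 4594 × 1/2 × 2296/2297 = 2296

φ(4594) = 2296


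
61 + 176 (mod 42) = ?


61 + 176 = 237
237 mod 42 = 27


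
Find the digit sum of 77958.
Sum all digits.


7 + 7 + 9 + 5 + 8 = 36


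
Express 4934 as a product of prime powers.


4934 / 2 = 2467
2467 / 2467 = 1
4934 = 2 × 2467


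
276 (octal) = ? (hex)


276 (base 8) = 190 (decimal)
190 (decimal) = BE (base 16)


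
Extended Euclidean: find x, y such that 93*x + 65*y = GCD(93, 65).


Tabular extended Euclidean (each row: r = 93*s + 65*t):
r=93, s=1, t=0
r=65, s=0, t=1
q=1: r=28, s=1, t=-1   [93*(1) + 65*(-1) = 28]
q=2: r=9, s=-2, t=3   [93*(-2) + 65*(3) = 9]
q=3: r=1, s=7, t=-10   [93*(7) + 65*(-10) = 1]
q=9: r=0, s=-65, t=93   [93*(-65) + 65*(93) = 0]
GCD = 1; from the row with r=1: x=7, y=-10
Check: 93*(7) + 65*(-10) = 651 - 650 = 1

GCD = 1, x = 7, y = -10


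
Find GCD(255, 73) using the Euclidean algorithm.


255 = 3 * 73 + 36
73 = 2 * 36 + 1
36 = 36 * 1 + 0
GCD = 1


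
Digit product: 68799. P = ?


6 × 8 × 7 × 9 × 9 = 27216


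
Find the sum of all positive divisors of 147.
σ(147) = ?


Divisors of 147: 1, 3, 7, 21, 49, 147
Sum = 1 + 3 + 7 + 21 + 49 + 147 = 228

σ(147) = 228


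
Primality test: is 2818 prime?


2818 / 2 = 1409 (exact division)
2818 is NOT prime.

No, 2818 is not prime


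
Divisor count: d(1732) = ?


1732 = 2^2 × 433^1
d(1732) = (2+1) × (1+1) = 6

6 divisors


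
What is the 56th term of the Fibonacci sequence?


Sequence: 1, 1, 2, 3, 5, 8, 13, 21, 34, 55, 89, 144, 233, 377, 610, 987, 1597, 2584, 4181, 6765, 10946, 17711, 28657, 46368, 75025, 121393, 196418, 317811, 514229, 832040, 1346269, 2178309, 3524578, 5702887, 9227465, 14930352, 24157817, 39088169, 63245986, 102334155, 165580141, 267914296, 433494437, 701408733, 1134903170, 1836311903, 2971215073, 4807526976, 7778742049, 12586269025, 20365011074, 32951280099, 53316291173, 86267571272, 139583862445, 225851433717
F(56) = 225851433717


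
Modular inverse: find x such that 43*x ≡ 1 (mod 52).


Use the extended Euclidean algorithm on (52, 43); each row r = 52*s + 43*t:
r=52, s=1, t=0
r=43, s=0, t=1
q=1: r=9, s=1, t=-1   [52*(1) + 43*(-1) = 9]
q=4: r=7, s=-4, t=5   [52*(-4) + 43*(5) = 7]
q=1: r=2, s=5, t=-6   [52*(5) + 43*(-6) = 2]
q=3: r=1, s=-19, t=23   [52*(-19) + 43*(23) = 1]
q=2: r=0, s=43, t=-52   [52*(43) + 43*(-52) = 0]
GCD = 1 with t = 23, so 43*(23) ≡ 1 (mod 52)
Inverse = 23 mod 52 = 23
Check: 43 * 23 = 989 ≡ 1 (mod 52)

43^(-1) ≡ 23 (mod 52)


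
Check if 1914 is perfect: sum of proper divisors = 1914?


Proper divisors of 1914: 1, 2, 3, 6, 11, 22, 29, 33, 58, 66, 87, 174, 319, 638, 957
Sum = 1 + 2 + 3 + 6 + 11 + 22 + 29 + 33 + 58 + 66 + 87 + 174 + 319 + 638 + 957 = 2406

No, 1914 is not perfect (2406 ≠ 1914)


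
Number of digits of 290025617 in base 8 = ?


290025617 in base 8 = 2122270221
Number of digits = 10

10 digits (base 8)


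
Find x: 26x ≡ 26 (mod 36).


GCD(26, 36) = 2 divides 26
Divide: 13x ≡ 13 (mod 18)
x ≡ 1 (mod 18)


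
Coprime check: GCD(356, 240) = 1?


Euclidean algorithm:
356 = 1 * 240 + 116
240 = 2 * 116 + 8
116 = 14 * 8 + 4
8 = 2 * 4 + 0
GCD(356, 240) = 4

No, not coprime (GCD = 4)


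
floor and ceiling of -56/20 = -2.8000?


-56/20 = -2.8000
floor = -3
ceil = -2

floor = -3, ceil = -2


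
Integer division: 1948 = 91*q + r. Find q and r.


1948 = 91 * 21 + 37
Check: 1911 + 37 = 1948

q = 21, r = 37


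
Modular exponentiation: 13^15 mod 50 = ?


13^1 mod 50 = 13
13^2 mod 50 = 19
13^3 mod 50 = 47
13^4 mod 50 = 11
13^5 mod 50 = 43
13^6 mod 50 = 9
13^7 mod 50 = 17
13^8 mod 50 = 21
13^9 mod 50 = 23
13^10 mod 50 = 49
13^11 mod 50 = 37
13^12 mod 50 = 31
13^13 mod 50 = 3
13^14 mod 50 = 39
13^15 mod 50 = 7


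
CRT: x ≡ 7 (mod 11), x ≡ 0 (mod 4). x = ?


M = 11*4 = 44
M1 = M/11 = 4, M2 = M/4 = 11
M1^(-1) mod 11 = 3, M2^(-1) mod 4 = 3
x = 7*4*3 + 0*11*3 = 84
84 mod 44 = 40
Check: 40 mod 11 = 7 ✓, 40 mod 4 = 0 ✓

x ≡ 40 (mod 44)


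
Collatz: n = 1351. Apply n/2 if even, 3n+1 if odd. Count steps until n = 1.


1351 → 4054 → 2027 → 6082 → 3041 → 9124 → 4562 → 2281 → 6844 → 3422 → 1711 → 5134 → 2567 → 7702 → 3851 → 11554 → 5777 → 17332 → 8666 → 4333 → 13000 → 6500 → 3250 → 1625 → 4876 → 2438 → 1219 → 3658 → 1829 → 5488 → 2744 → 1372 → 686 → 343 → 1030 → 515 → 1546 → 773 → 2320 → 1160 → 580 → 290 → 145 → 436 → 218 → 109 → 328 → 164 → 82 → 41 → 124 → 62 → 31 → 94 → 47 → 142 → 71 → 214 → 107 → 322 → 161 → 484 → 242 → 121 → 364 → 182 → 91 → 274 → 137 → 412 → 206 → 103 → 310 → 155 → 466 → 233 → 700 → 350 → 175 → 526 → 263 → 790 → 395 → 1186 → 593 → 1780 → 890 → 445 → 1336 → 668 → 334 → 167 → 502 → 251 → 754 → 377 → 1132 → 566 → 283 → 850 → 425 → 1276 → 638 → 319 → 958 → 479 → 1438 → 719 → 2158 → 1079 → 3238 → 1619 → 4858 → 2429 → 7288 → 3644 → 1822 → 911 → 2734 → 1367 → 4102 → 2051 → 6154 → 3077 → 9232 → 4616 → 2308 → 1154 → 577 → 1732 → 866 → 433 → 1300 → 650 → 325 → 976 → 488 → 244 → 122 → 61 → 184 → 92 → 46 → 23 → 70 → 35 → 106 → 53 → 160 → 80 → 40 → 20 → 10 → 5 → 16 → 8 → 4 → 2 → 1
Total steps = 158

158 steps


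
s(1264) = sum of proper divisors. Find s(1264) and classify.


Proper divisors: 1, 2, 4, 8, 16, 79, 158, 316, 632
Sum = 1 + 2 + 4 + 8 + 16 + 79 + 158 + 316 + 632 = 1216
1216 < 1264 → deficient

s(1264) = 1216 (deficient)


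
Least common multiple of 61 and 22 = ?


GCD(61, 22) = 1
LCM = 61*22/1 = 1342/1 = 1342

LCM = 1342


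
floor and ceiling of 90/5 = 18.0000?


90/5 = 18.0000
floor = 18
ceil = 18

floor = 18, ceil = 18


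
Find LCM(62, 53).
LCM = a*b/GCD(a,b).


GCD(62, 53) = 1
LCM = 62*53/1 = 3286/1 = 3286

LCM = 3286


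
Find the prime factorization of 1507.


1507 / 11 = 137
137 / 137 = 1
1507 = 11 × 137


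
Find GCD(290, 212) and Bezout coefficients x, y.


Tabular extended Euclidean (each row: r = 290*s + 212*t):
r=290, s=1, t=0
r=212, s=0, t=1
q=1: r=78, s=1, t=-1   [290*(1) + 212*(-1) = 78]
q=2: r=56, s=-2, t=3   [290*(-2) + 212*(3) = 56]
q=1: r=22, s=3, t=-4   [290*(3) + 212*(-4) = 22]
q=2: r=12, s=-8, t=11   [290*(-8) + 212*(11) = 12]
q=1: r=10, s=11, t=-15   [290*(11) + 212*(-15) = 10]
q=1: r=2, s=-19, t=26   [290*(-19) + 212*(26) = 2]
q=5: r=0, s=106, t=-145   [290*(106) + 212*(-145) = 0]
GCD = 2; from the row with r=2: x=-19, y=26
Check: 290*(-19) + 212*(26) = -5510 + 5512 = 2

GCD = 2, x = -19, y = 26


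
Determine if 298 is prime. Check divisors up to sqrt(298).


298 / 2 = 149 (exact division)
298 is NOT prime.

No, 298 is not prime


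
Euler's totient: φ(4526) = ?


4526 = 2 × 31 × 73
Prime factors: 2, 31, 73
φ(4526) = 4526 × (1-1/2) × (1-1/31) × (1-1/73)
= 4526 × 1/2 × 30/31 × 72/73 = 2160

φ(4526) = 2160


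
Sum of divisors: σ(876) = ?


Divisors of 876: 1, 2, 3, 4, 6, 12, 73, 146, 219, 292, 438, 876
Sum = 1 + 2 + 3 + 4 + 6 + 12 + 73 + 146 + 219 + 292 + 438 + 876 = 2072

σ(876) = 2072


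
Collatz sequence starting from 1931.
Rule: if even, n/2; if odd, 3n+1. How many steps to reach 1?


1931 → 5794 → 2897 → 8692 → 4346 → 2173 → 6520 → 3260 → 1630 → 815 → 2446 → 1223 → 3670 → 1835 → 5506 → 2753 → 8260 → 4130 → 2065 → 6196 → 3098 → 1549 → 4648 → 2324 → 1162 → 581 → 1744 → 872 → 436 → 218 → 109 → 328 → 164 → 82 → 41 → 124 → 62 → 31 → 94 → 47 → 142 → 71 → 214 → 107 → 322 → 161 → 484 → 242 → 121 → 364 → 182 → 91 → 274 → 137 → 412 → 206 → 103 → 310 → 155 → 466 → 233 → 700 → 350 → 175 → 526 → 263 → 790 → 395 → 1186 → 593 → 1780 → 890 → 445 → 1336 → 668 → 334 → 167 → 502 → 251 → 754 → 377 → 1132 → 566 → 283 → 850 → 425 → 1276 → 638 → 319 → 958 → 479 → 1438 → 719 → 2158 → 1079 → 3238 → 1619 → 4858 → 2429 → 7288 → 3644 → 1822 → 911 → 2734 → 1367 → 4102 → 2051 → 6154 → 3077 → 9232 → 4616 → 2308 → 1154 → 577 → 1732 → 866 → 433 → 1300 → 650 → 325 → 976 → 488 → 244 → 122 → 61 → 184 → 92 → 46 → 23 → 70 → 35 → 106 → 53 → 160 → 80 → 40 → 20 → 10 → 5 → 16 → 8 → 4 → 2 → 1
Total steps = 143

143 steps


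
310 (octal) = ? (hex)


310 (base 8) = 200 (decimal)
200 (decimal) = C8 (base 16)


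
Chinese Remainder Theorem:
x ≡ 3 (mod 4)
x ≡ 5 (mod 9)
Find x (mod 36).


M = 4*9 = 36
M1 = M/4 = 9, M2 = M/9 = 4
M1^(-1) mod 4 = 1, M2^(-1) mod 9 = 7
x = 3*9*1 + 5*4*7 = 167
167 mod 36 = 23
Check: 23 mod 4 = 3 ✓, 23 mod 9 = 5 ✓

x ≡ 23 (mod 36)


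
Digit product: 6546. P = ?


6 × 5 × 4 × 6 = 720


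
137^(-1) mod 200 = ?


Use the extended Euclidean algorithm on (200, 137); each row r = 200*s + 137*t:
r=200, s=1, t=0
r=137, s=0, t=1
q=1: r=63, s=1, t=-1   [200*(1) + 137*(-1) = 63]
q=2: r=11, s=-2, t=3   [200*(-2) + 137*(3) = 11]
q=5: r=8, s=11, t=-16   [200*(11) + 137*(-16) = 8]
q=1: r=3, s=-13, t=19   [200*(-13) + 137*(19) = 3]
q=2: r=2, s=37, t=-54   [200*(37) + 137*(-54) = 2]
q=1: r=1, s=-50, t=73   [200*(-50) + 137*(73) = 1]
q=2: r=0, s=137, t=-200   [200*(137) + 137*(-200) = 0]
GCD = 1 with t = 73, so 137*(73) ≡ 1 (mod 200)
Inverse = 73 mod 200 = 73
Check: 137 * 73 = 10001 ≡ 1 (mod 200)

137^(-1) ≡ 73 (mod 200)


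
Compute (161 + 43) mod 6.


161 + 43 = 204
204 mod 6 = 0


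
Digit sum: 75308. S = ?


7 + 5 + 3 + 0 + 8 = 23


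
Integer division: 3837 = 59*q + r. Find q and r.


3837 = 59 * 65 + 2
Check: 3835 + 2 = 3837

q = 65, r = 2


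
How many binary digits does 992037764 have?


992037764 in base 2 = 111011001000010100101110000100
Number of digits = 30

30 digits (base 2)


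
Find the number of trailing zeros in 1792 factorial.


floor(1792/5) = 358
floor(1792/25) = 71
floor(1792/125) = 14
floor(1792/625) = 2
Total = 445

445 trailing zeros


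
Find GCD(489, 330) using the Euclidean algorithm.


489 = 1 * 330 + 159
330 = 2 * 159 + 12
159 = 13 * 12 + 3
12 = 4 * 3 + 0
GCD = 3


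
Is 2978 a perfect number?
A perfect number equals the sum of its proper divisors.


Proper divisors of 2978: 1, 2, 1489
Sum = 1 + 2 + 1489 = 1492

No, 2978 is not perfect (1492 ≠ 2978)


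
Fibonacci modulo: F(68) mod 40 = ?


F(k) mod 40 for k=1..68:
1, 1, 2, 3, 5, 8, 13, 21, 34, 15, 9, 24, 33, 17, 10, 27, 37, 24, 21, 5, 26, 31, 17, 8, 25, 33, 18, 11, 29, 0, 29, 29, 18, 7, 25, 32, 17, 9, 26, 35, 21, 16, 37, 13, 10, 23, 33, 16, 9, 25, 34, 19, 13, 32, 5, 37, 2, 39, 1, 0, 1, 1, 2, 3, 5, 8, 13, 21
F(68) mod 40 = 21


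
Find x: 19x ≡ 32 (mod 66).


GCD(19, 66) = 1, unique solution
a^(-1) mod 66 = 7
x = 7 * 32 mod 66 = 26

x ≡ 26 (mod 66)


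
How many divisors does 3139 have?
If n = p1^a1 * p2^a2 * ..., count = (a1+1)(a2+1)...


3139 = 43^1 × 73^1
d(3139) = (1+1) × (1+1) = 4

4 divisors


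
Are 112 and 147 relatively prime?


Euclidean algorithm:
147 = 1 * 112 + 35
112 = 3 * 35 + 7
35 = 5 * 7 + 0
GCD(112, 147) = 7

No, not coprime (GCD = 7)


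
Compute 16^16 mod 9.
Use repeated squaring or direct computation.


16^1 mod 9 = 7
16^2 mod 9 = 4
16^3 mod 9 = 1
16^4 mod 9 = 7
16^5 mod 9 = 4
16^6 mod 9 = 1
16^7 mod 9 = 7
16^8 mod 9 = 4
16^9 mod 9 = 1
16^10 mod 9 = 7
16^11 mod 9 = 4
16^12 mod 9 = 1
16^13 mod 9 = 7
16^14 mod 9 = 4
16^15 mod 9 = 1
16^16 mod 9 = 7


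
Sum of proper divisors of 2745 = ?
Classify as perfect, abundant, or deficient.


Proper divisors: 1, 3, 5, 9, 15, 45, 61, 183, 305, 549, 915
Sum = 1 + 3 + 5 + 9 + 15 + 45 + 61 + 183 + 305 + 549 + 915 = 2091
2091 < 2745 → deficient

s(2745) = 2091 (deficient)


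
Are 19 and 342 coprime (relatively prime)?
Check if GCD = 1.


Euclidean algorithm:
342 = 18 * 19 + 0
GCD(19, 342) = 19

No, not coprime (GCD = 19)


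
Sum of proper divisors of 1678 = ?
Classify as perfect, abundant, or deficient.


Proper divisors: 1, 2, 839
Sum = 1 + 2 + 839 = 842
842 < 1678 → deficient

s(1678) = 842 (deficient)


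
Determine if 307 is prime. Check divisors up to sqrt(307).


Check divisors up to sqrt(307) = 17.5214
No divisors found.
307 is prime.

Yes, 307 is prime


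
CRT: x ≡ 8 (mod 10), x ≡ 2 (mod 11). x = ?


M = 10*11 = 110
M1 = M/10 = 11, M2 = M/11 = 10
M1^(-1) mod 10 = 1, M2^(-1) mod 11 = 10
x = 8*11*1 + 2*10*10 = 288
288 mod 110 = 68
Check: 68 mod 10 = 8 ✓, 68 mod 11 = 2 ✓

x ≡ 68 (mod 110)


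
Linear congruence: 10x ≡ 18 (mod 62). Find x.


GCD(10, 62) = 2 divides 18
Divide: 5x ≡ 9 (mod 31)
x ≡ 8 (mod 31)


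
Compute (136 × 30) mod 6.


136 × 30 = 4080
4080 mod 6 = 0


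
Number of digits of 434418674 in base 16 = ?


434418674 in base 16 = 19E4B3F2
Number of digits = 8

8 digits (base 16)


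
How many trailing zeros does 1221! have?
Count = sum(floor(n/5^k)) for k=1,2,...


floor(1221/5) = 244
floor(1221/25) = 48
floor(1221/125) = 9
floor(1221/625) = 1
Total = 302

302 trailing zeros


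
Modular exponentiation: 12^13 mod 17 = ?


12^1 mod 17 = 12
12^2 mod 17 = 8
12^3 mod 17 = 11
12^4 mod 17 = 13
12^5 mod 17 = 3
12^6 mod 17 = 2
12^7 mod 17 = 7
12^8 mod 17 = 16
12^9 mod 17 = 5
12^10 mod 17 = 9
12^11 mod 17 = 6
12^12 mod 17 = 4
12^13 mod 17 = 14


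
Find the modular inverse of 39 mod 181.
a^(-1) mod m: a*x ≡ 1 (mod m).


Use the extended Euclidean algorithm on (181, 39); each row r = 181*s + 39*t:
r=181, s=1, t=0
r=39, s=0, t=1
q=4: r=25, s=1, t=-4   [181*(1) + 39*(-4) = 25]
q=1: r=14, s=-1, t=5   [181*(-1) + 39*(5) = 14]
q=1: r=11, s=2, t=-9   [181*(2) + 39*(-9) = 11]
q=1: r=3, s=-3, t=14   [181*(-3) + 39*(14) = 3]
q=3: r=2, s=11, t=-51   [181*(11) + 39*(-51) = 2]
q=1: r=1, s=-14, t=65   [181*(-14) + 39*(65) = 1]
q=2: r=0, s=39, t=-181   [181*(39) + 39*(-181) = 0]
GCD = 1 with t = 65, so 39*(65) ≡ 1 (mod 181)
Inverse = 65 mod 181 = 65
Check: 39 * 65 = 2535 ≡ 1 (mod 181)

39^(-1) ≡ 65 (mod 181)


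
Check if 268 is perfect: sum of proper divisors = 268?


Proper divisors of 268: 1, 2, 4, 67, 134
Sum = 1 + 2 + 4 + 67 + 134 = 208

No, 268 is not perfect (208 ≠ 268)


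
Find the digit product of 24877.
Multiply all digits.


2 × 4 × 8 × 7 × 7 = 3136


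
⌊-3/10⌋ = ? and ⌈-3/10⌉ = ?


-3/10 = -0.3000
floor = -1
ceil = 0

floor = -1, ceil = 0


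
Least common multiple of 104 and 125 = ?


GCD(104, 125) = 1
LCM = 104*125/1 = 13000/1 = 13000

LCM = 13000


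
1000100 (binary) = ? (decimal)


1000100 (base 2) = 68 (decimal)
68 (decimal) = 68 (base 10)


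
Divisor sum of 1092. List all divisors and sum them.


Divisors of 1092: 1, 2, 3, 4, 6, 7, 12, 13, 14, 21, 26, 28, 39, 42, 52, 78, 84, 91, 156, 182, 273, 364, 546, 1092
Sum = 1 + 2 + 3 + 4 + 6 + 7 + 12 + 13 + 14 + 21 + 26 + 28 + 39 + 42 + 52 + 78 + 84 + 91 + 156 + 182 + 273 + 364 + 546 + 1092 = 3136

σ(1092) = 3136


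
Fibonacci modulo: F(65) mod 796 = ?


F(k) mod 796 for k=1..65:
1, 1, 2, 3, 5, 8, 13, 21, 34, 55, 89, 144, 233, 377, 610, 191, 5, 196, 201, 397, 598, 199, 1, 200, 201, 401, 602, 207, 13, 220, 233, 453, 686, 343, 233, 576, 13, 589, 602, 395, 201, 596, 1, 597, 598, 399, 201, 600, 5, 605, 610, 419, 233, 652, 89, 741, 34, 775, 13, 788, 5, 793, 2, 795, 1
F(65) mod 796 = 1


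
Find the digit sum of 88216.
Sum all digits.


8 + 8 + 2 + 1 + 6 = 25


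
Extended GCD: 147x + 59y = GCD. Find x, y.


Tabular extended Euclidean (each row: r = 147*s + 59*t):
r=147, s=1, t=0
r=59, s=0, t=1
q=2: r=29, s=1, t=-2   [147*(1) + 59*(-2) = 29]
q=2: r=1, s=-2, t=5   [147*(-2) + 59*(5) = 1]
q=29: r=0, s=59, t=-147   [147*(59) + 59*(-147) = 0]
GCD = 1; from the row with r=1: x=-2, y=5
Check: 147*(-2) + 59*(5) = -294 + 295 = 1

GCD = 1, x = -2, y = 5


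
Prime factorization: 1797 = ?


1797 / 3 = 599
599 / 599 = 1
1797 = 3 × 599


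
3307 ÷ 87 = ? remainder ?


3307 = 87 * 38 + 1
Check: 3306 + 1 = 3307

q = 38, r = 1


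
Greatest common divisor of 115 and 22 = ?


115 = 5 * 22 + 5
22 = 4 * 5 + 2
5 = 2 * 2 + 1
2 = 2 * 1 + 0
GCD = 1


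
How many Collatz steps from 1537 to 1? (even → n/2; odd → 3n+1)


1537 → 4612 → 2306 → 1153 → 3460 → 1730 → 865 → 2596 → 1298 → 649 → 1948 → 974 → 487 → 1462 → 731 → 2194 → 1097 → 3292 → 1646 → 823 → 2470 → 1235 → 3706 → 1853 → 5560 → 2780 → 1390 → 695 → 2086 → 1043 → 3130 → 1565 → 4696 → 2348 → 1174 → 587 → 1762 → 881 → 2644 → 1322 → 661 → 1984 → 992 → 496 → 248 → 124 → 62 → 31 → 94 → 47 → 142 → 71 → 214 → 107 → 322 → 161 → 484 → 242 → 121 → 364 → 182 → 91 → 274 → 137 → 412 → 206 → 103 → 310 → 155 → 466 → 233 → 700 → 350 → 175 → 526 → 263 → 790 → 395 → 1186 → 593 → 1780 → 890 → 445 → 1336 → 668 → 334 → 167 → 502 → 251 → 754 → 377 → 1132 → 566 → 283 → 850 → 425 → 1276 → 638 → 319 → 958 → 479 → 1438 → 719 → 2158 → 1079 → 3238 → 1619 → 4858 → 2429 → 7288 → 3644 → 1822 → 911 → 2734 → 1367 → 4102 → 2051 → 6154 → 3077 → 9232 → 4616 → 2308 → 1154 → 577 → 1732 → 866 → 433 → 1300 → 650 → 325 → 976 → 488 → 244 → 122 → 61 → 184 → 92 → 46 → 23 → 70 → 35 → 106 → 53 → 160 → 80 → 40 → 20 → 10 → 5 → 16 → 8 → 4 → 2 → 1
Total steps = 153

153 steps


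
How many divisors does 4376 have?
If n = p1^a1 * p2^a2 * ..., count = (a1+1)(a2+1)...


4376 = 2^3 × 547^1
d(4376) = (3+1) × (1+1) = 8

8 divisors


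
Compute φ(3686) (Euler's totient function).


3686 = 2 × 19 × 97
Prime factors: 2, 19, 97
φ(3686) = 3686 × (1-1/2) × (1-1/19) × (1-1/97)
= 3686 × 1/2 × 18/19 × 96/97 = 1728

φ(3686) = 1728


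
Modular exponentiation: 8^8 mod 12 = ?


8^1 mod 12 = 8
8^2 mod 12 = 4
8^3 mod 12 = 8
8^4 mod 12 = 4
8^5 mod 12 = 8
8^6 mod 12 = 4
8^7 mod 12 = 8
8^8 mod 12 = 4


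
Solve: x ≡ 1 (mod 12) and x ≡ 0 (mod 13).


M = 12*13 = 156
M1 = M/12 = 13, M2 = M/13 = 12
M1^(-1) mod 12 = 1, M2^(-1) mod 13 = 12
x = 1*13*1 + 0*12*12 = 13
13 mod 156 = 13
Check: 13 mod 12 = 1 ✓, 13 mod 13 = 0 ✓

x ≡ 13 (mod 156)


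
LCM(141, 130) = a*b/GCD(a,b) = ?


GCD(141, 130) = 1
LCM = 141*130/1 = 18330/1 = 18330

LCM = 18330


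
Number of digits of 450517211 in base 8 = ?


450517211 in base 8 = 3266454333
Number of digits = 10

10 digits (base 8)


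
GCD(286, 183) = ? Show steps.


286 = 1 * 183 + 103
183 = 1 * 103 + 80
103 = 1 * 80 + 23
80 = 3 * 23 + 11
23 = 2 * 11 + 1
11 = 11 * 1 + 0
GCD = 1


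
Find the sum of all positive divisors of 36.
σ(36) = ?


Divisors of 36: 1, 2, 3, 4, 6, 9, 12, 18, 36
Sum = 1 + 2 + 3 + 4 + 6 + 9 + 12 + 18 + 36 = 91

σ(36) = 91


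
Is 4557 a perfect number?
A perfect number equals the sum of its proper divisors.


Proper divisors of 4557: 1, 3, 7, 21, 31, 49, 93, 147, 217, 651, 1519
Sum = 1 + 3 + 7 + 21 + 31 + 49 + 93 + 147 + 217 + 651 + 1519 = 2739

No, 4557 is not perfect (2739 ≠ 4557)


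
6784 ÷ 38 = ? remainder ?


6784 = 38 * 178 + 20
Check: 6764 + 20 = 6784

q = 178, r = 20


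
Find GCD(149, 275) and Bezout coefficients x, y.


Tabular extended Euclidean (each row: r = 149*s + 275*t):
r=149, s=1, t=0
r=275, s=0, t=1
q=0: r=149, s=1, t=0   [149*(1) + 275*(0) = 149]
q=1: r=126, s=-1, t=1   [149*(-1) + 275*(1) = 126]
q=1: r=23, s=2, t=-1   [149*(2) + 275*(-1) = 23]
q=5: r=11, s=-11, t=6   [149*(-11) + 275*(6) = 11]
q=2: r=1, s=24, t=-13   [149*(24) + 275*(-13) = 1]
q=11: r=0, s=-275, t=149   [149*(-275) + 275*(149) = 0]
GCD = 1; from the row with r=1: x=24, y=-13
Check: 149*(24) + 275*(-13) = 3576 - 3575 = 1

GCD = 1, x = 24, y = -13


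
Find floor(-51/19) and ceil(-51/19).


-51/19 = -2.6842
floor = -3
ceil = -2

floor = -3, ceil = -2


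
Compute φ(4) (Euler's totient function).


4 = 2^2
Prime factors: 2
φ(4) = 4 × (1-1/2)
= 4 × 1/2 = 2

φ(4) = 2


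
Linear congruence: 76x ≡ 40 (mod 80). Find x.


GCD(76, 80) = 4 divides 40
Divide: 19x ≡ 10 (mod 20)
x ≡ 10 (mod 20)


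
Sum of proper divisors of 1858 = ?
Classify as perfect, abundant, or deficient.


Proper divisors: 1, 2, 929
Sum = 1 + 2 + 929 = 932
932 < 1858 → deficient

s(1858) = 932 (deficient)


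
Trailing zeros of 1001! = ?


floor(1001/5) = 200
floor(1001/25) = 40
floor(1001/125) = 8
floor(1001/625) = 1
Total = 249

249 trailing zeros


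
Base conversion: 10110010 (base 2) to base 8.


10110010 (base 2) = 178 (decimal)
178 (decimal) = 262 (base 8)


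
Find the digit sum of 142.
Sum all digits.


1 + 4 + 2 = 7


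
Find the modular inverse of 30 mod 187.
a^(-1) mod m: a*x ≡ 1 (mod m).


Use the extended Euclidean algorithm on (187, 30); each row r = 187*s + 30*t:
r=187, s=1, t=0
r=30, s=0, t=1
q=6: r=7, s=1, t=-6   [187*(1) + 30*(-6) = 7]
q=4: r=2, s=-4, t=25   [187*(-4) + 30*(25) = 2]
q=3: r=1, s=13, t=-81   [187*(13) + 30*(-81) = 1]
q=2: r=0, s=-30, t=187   [187*(-30) + 30*(187) = 0]
GCD = 1 with t = -81, so 30*(-81) ≡ 1 (mod 187)
Inverse = -81 mod 187 = 106
Check: 30 * 106 = 3180 ≡ 1 (mod 187)

30^(-1) ≡ 106 (mod 187)


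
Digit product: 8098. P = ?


8 × 0 × 9 × 8 = 0


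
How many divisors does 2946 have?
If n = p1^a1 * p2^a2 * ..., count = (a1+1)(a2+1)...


2946 = 2^1 × 3^1 × 491^1
d(2946) = (1+1) × (1+1) × (1+1) = 8

8 divisors


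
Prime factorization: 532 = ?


532 / 2 = 266
266 / 2 = 133
133 / 7 = 19
19 / 19 = 1
532 = 2^2 × 7 × 19


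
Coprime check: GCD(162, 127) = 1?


Euclidean algorithm:
162 = 1 * 127 + 35
127 = 3 * 35 + 22
35 = 1 * 22 + 13
22 = 1 * 13 + 9
13 = 1 * 9 + 4
9 = 2 * 4 + 1
4 = 4 * 1 + 0
GCD(162, 127) = 1

Yes, coprime (GCD = 1)


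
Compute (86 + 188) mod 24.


86 + 188 = 274
274 mod 24 = 10


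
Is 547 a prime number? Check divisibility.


Check divisors up to sqrt(547) = 23.3880
No divisors found.
547 is prime.

Yes, 547 is prime


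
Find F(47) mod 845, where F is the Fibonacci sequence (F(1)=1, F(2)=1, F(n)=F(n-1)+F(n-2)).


F(k) mod 845 for k=1..47:
1, 1, 2, 3, 5, 8, 13, 21, 34, 55, 89, 144, 233, 377, 610, 142, 752, 49, 801, 5, 806, 811, 772, 738, 665, 558, 378, 91, 469, 560, 184, 744, 83, 827, 65, 47, 112, 159, 271, 430, 701, 286, 142, 428, 570, 153, 723
F(47) mod 845 = 723


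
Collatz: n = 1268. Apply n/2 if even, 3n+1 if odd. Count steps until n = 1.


1268 → 634 → 317 → 952 → 476 → 238 → 119 → 358 → 179 → 538 → 269 → 808 → 404 → 202 → 101 → 304 → 152 → 76 → 38 → 19 → 58 → 29 → 88 → 44 → 22 → 11 → 34 → 17 → 52 → 26 → 13 → 40 → 20 → 10 → 5 → 16 → 8 → 4 → 2 → 1
Total steps = 39

39 steps


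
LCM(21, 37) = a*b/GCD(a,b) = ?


GCD(21, 37) = 1
LCM = 21*37/1 = 777/1 = 777

LCM = 777


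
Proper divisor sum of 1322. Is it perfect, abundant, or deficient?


Proper divisors: 1, 2, 661
Sum = 1 + 2 + 661 = 664
664 < 1322 → deficient

s(1322) = 664 (deficient)


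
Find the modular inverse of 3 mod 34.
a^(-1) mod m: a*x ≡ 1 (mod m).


Use the extended Euclidean algorithm on (34, 3); each row r = 34*s + 3*t:
r=34, s=1, t=0
r=3, s=0, t=1
q=11: r=1, s=1, t=-11   [34*(1) + 3*(-11) = 1]
q=3: r=0, s=-3, t=34   [34*(-3) + 3*(34) = 0]
GCD = 1 with t = -11, so 3*(-11) ≡ 1 (mod 34)
Inverse = -11 mod 34 = 23
Check: 3 * 23 = 69 ≡ 1 (mod 34)

3^(-1) ≡ 23 (mod 34)


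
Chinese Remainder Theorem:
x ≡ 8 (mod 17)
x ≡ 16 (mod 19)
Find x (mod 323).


M = 17*19 = 323
M1 = M/17 = 19, M2 = M/19 = 17
M1^(-1) mod 17 = 9, M2^(-1) mod 19 = 9
x = 8*19*9 + 16*17*9 = 3816
3816 mod 323 = 263
Check: 263 mod 17 = 8 ✓, 263 mod 19 = 16 ✓

x ≡ 263 (mod 323)


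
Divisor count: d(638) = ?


638 = 2^1 × 11^1 × 29^1
d(638) = (1+1) × (1+1) × (1+1) = 8

8 divisors


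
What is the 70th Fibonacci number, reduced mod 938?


F(k) mod 938 for k=1..70:
1, 1, 2, 3, 5, 8, 13, 21, 34, 55, 89, 144, 233, 377, 610, 49, 659, 708, 429, 199, 628, 827, 517, 406, 923, 391, 376, 767, 205, 34, 239, 273, 512, 785, 359, 206, 565, 771, 398, 231, 629, 860, 551, 473, 86, 559, 645, 266, 911, 239, 212, 451, 663, 176, 839, 77, 916, 55, 33, 88, 121, 209, 330, 539, 869, 470, 401, 871, 334, 267
F(70) mod 938 = 267


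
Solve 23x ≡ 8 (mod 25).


GCD(23, 25) = 1, unique solution
a^(-1) mod 25 = 12
x = 12 * 8 mod 25 = 21

x ≡ 21 (mod 25)


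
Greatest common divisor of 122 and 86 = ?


122 = 1 * 86 + 36
86 = 2 * 36 + 14
36 = 2 * 14 + 8
14 = 1 * 8 + 6
8 = 1 * 6 + 2
6 = 3 * 2 + 0
GCD = 2


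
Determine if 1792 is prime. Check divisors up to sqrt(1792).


1792 / 2 = 896 (exact division)
1792 is NOT prime.

No, 1792 is not prime


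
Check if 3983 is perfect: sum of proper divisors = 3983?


Proper divisors of 3983: 1, 7, 569
Sum = 1 + 7 + 569 = 577

No, 3983 is not perfect (577 ≠ 3983)


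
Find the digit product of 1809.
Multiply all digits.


1 × 8 × 0 × 9 = 0


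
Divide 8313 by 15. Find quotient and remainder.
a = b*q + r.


8313 = 15 * 554 + 3
Check: 8310 + 3 = 8313

q = 554, r = 3


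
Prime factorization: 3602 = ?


3602 / 2 = 1801
1801 / 1801 = 1
3602 = 2 × 1801


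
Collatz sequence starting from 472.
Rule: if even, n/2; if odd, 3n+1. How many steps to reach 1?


472 → 236 → 118 → 59 → 178 → 89 → 268 → 134 → 67 → 202 → 101 → 304 → 152 → 76 → 38 → 19 → 58 → 29 → 88 → 44 → 22 → 11 → 34 → 17 → 52 → 26 → 13 → 40 → 20 → 10 → 5 → 16 → 8 → 4 → 2 → 1
Total steps = 35

35 steps


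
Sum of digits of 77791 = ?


7 + 7 + 7 + 9 + 1 = 31


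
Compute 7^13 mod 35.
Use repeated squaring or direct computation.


7^1 mod 35 = 7
7^2 mod 35 = 14
7^3 mod 35 = 28
7^4 mod 35 = 21
7^5 mod 35 = 7
7^6 mod 35 = 14
7^7 mod 35 = 28
7^8 mod 35 = 21
7^9 mod 35 = 7
7^10 mod 35 = 14
7^11 mod 35 = 28
7^12 mod 35 = 21
7^13 mod 35 = 7


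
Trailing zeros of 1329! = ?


floor(1329/5) = 265
floor(1329/25) = 53
floor(1329/125) = 10
floor(1329/625) = 2
Total = 330

330 trailing zeros


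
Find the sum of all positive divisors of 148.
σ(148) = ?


Divisors of 148: 1, 2, 4, 37, 74, 148
Sum = 1 + 2 + 4 + 37 + 74 + 148 = 266

σ(148) = 266


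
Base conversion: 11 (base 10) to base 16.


11 (base 10) = 11 (decimal)
11 (decimal) = B (base 16)


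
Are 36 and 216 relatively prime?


Euclidean algorithm:
216 = 6 * 36 + 0
GCD(36, 216) = 36

No, not coprime (GCD = 36)


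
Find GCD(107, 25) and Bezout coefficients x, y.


Tabular extended Euclidean (each row: r = 107*s + 25*t):
r=107, s=1, t=0
r=25, s=0, t=1
q=4: r=7, s=1, t=-4   [107*(1) + 25*(-4) = 7]
q=3: r=4, s=-3, t=13   [107*(-3) + 25*(13) = 4]
q=1: r=3, s=4, t=-17   [107*(4) + 25*(-17) = 3]
q=1: r=1, s=-7, t=30   [107*(-7) + 25*(30) = 1]
q=3: r=0, s=25, t=-107   [107*(25) + 25*(-107) = 0]
GCD = 1; from the row with r=1: x=-7, y=30
Check: 107*(-7) + 25*(30) = -749 + 750 = 1

GCD = 1, x = -7, y = 30


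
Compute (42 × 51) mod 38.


42 × 51 = 2142
2142 mod 38 = 14


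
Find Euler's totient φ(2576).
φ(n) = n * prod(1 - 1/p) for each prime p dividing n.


2576 = 2^4 × 7 × 23
Prime factors: 2, 7, 23
φ(2576) = 2576 × (1-1/2) × (1-1/7) × (1-1/23)
= 2576 × 1/2 × 6/7 × 22/23 = 1056

φ(2576) = 1056


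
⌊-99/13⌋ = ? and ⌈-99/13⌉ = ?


-99/13 = -7.6154
floor = -8
ceil = -7

floor = -8, ceil = -7


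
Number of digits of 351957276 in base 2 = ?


351957276 in base 2 = 10100111110100111000100011100
Number of digits = 29

29 digits (base 2)


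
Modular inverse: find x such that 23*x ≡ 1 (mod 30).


Use the extended Euclidean algorithm on (30, 23); each row r = 30*s + 23*t:
r=30, s=1, t=0
r=23, s=0, t=1
q=1: r=7, s=1, t=-1   [30*(1) + 23*(-1) = 7]
q=3: r=2, s=-3, t=4   [30*(-3) + 23*(4) = 2]
q=3: r=1, s=10, t=-13   [30*(10) + 23*(-13) = 1]
q=2: r=0, s=-23, t=30   [30*(-23) + 23*(30) = 0]
GCD = 1 with t = -13, so 23*(-13) ≡ 1 (mod 30)
Inverse = -13 mod 30 = 17
Check: 23 * 17 = 391 ≡ 1 (mod 30)

23^(-1) ≡ 17 (mod 30)


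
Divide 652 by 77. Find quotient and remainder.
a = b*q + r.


652 = 77 * 8 + 36
Check: 616 + 36 = 652

q = 8, r = 36


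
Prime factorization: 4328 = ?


4328 / 2 = 2164
2164 / 2 = 1082
1082 / 2 = 541
541 / 541 = 1
4328 = 2^3 × 541


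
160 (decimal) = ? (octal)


160 (base 10) = 160 (decimal)
160 (decimal) = 240 (base 8)


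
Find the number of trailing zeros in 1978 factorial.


floor(1978/5) = 395
floor(1978/25) = 79
floor(1978/125) = 15
floor(1978/625) = 3
Total = 492

492 trailing zeros


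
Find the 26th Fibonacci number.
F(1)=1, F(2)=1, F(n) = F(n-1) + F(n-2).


Sequence: 1, 1, 2, 3, 5, 8, 13, 21, 34, 55, 89, 144, 233, 377, 610, 987, 1597, 2584, 4181, 6765, 10946, 17711, 28657, 46368, 75025, 121393
F(26) = 121393


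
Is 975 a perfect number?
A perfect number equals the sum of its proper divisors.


Proper divisors of 975: 1, 3, 5, 13, 15, 25, 39, 65, 75, 195, 325
Sum = 1 + 3 + 5 + 13 + 15 + 25 + 39 + 65 + 75 + 195 + 325 = 761

No, 975 is not perfect (761 ≠ 975)
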